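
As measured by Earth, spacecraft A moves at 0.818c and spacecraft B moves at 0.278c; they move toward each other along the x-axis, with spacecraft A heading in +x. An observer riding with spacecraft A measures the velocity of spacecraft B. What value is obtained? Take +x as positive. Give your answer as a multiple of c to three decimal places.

β_A = 0.818, β_B = -0.278.
Transform to A's frame with the inverse velocity-addition law: u' = (u − v)/(1 − uv/c²), taking u = β_B and v = β_A.
u' = (-0.278 − 0.818) / (1 − (0.818)(-0.278)) = -1.0960/1.2274 = -0.8929.

-0.893c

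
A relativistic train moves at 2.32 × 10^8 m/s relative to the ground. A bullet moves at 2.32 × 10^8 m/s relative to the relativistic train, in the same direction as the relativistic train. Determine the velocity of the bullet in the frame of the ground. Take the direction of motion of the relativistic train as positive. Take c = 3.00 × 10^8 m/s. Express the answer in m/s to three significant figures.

2.90 × 10^8 m/s

In units of c (dividing by 3.00 × 10^8 m/s): v = 0.773, u' = 0.773.
u = (u' + v)/(1 + u'v/c²):
u = (0.773 + 0.773) / (1 + 0.773·0.773) = 1.5467/1.5980 = 0.9678
Converting back: u = 0.9678 × 3.00 × 10^8 m/s.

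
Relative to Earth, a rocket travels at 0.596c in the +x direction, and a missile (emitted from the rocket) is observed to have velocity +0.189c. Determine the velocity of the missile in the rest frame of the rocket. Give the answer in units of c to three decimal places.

Invert the composition law: u' = (u − v)/(1 − uv/c²).
u' = (0.189 − 0.596) / (1 − (0.189)(0.596)) = -0.4070/0.8874 = -0.4587.

-0.459c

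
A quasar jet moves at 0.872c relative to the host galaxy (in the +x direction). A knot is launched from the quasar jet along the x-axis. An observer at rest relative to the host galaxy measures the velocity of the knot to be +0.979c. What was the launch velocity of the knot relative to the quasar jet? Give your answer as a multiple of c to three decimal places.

Invert the composition law: u' = (u − v)/(1 − uv/c²).
u' = (0.979 − 0.872) / (1 − (0.979)(0.872)) = 0.1070/0.1463 = 0.7313.

+0.731c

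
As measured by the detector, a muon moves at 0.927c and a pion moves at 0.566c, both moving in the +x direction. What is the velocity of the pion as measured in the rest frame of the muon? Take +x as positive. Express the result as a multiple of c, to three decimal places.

-0.759c

β_A = 0.927, β_B = 0.566.
Transform to A's frame with the inverse velocity-addition law: u' = (u − v)/(1 − uv/c²), taking u = β_B and v = β_A.
u' = (0.566 − 0.927) / (1 − (0.927)(0.566)) = -0.3610/0.4753 = -0.7595.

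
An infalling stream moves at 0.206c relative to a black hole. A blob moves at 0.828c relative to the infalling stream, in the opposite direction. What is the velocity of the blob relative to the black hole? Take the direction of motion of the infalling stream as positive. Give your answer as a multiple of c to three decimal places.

With v = 0.206 and u' = -0.828 (in units of c),
u = (u' + v)/(1 + u'v/c²):
u = (-0.828 + 0.206) / (1 + (-0.828)·0.206) = -0.6220/0.8294 = -0.7499
(Galilean addition would give -0.622c.)

-0.750c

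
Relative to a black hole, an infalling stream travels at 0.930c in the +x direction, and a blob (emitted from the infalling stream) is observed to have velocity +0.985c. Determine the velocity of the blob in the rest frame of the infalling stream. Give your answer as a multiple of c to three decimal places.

Invert the composition law: u' = (u − v)/(1 − uv/c²).
u' = (0.985 − 0.930) / (1 − (0.985)(0.930)) = 0.0550/0.0839 = 0.6552.

+0.655c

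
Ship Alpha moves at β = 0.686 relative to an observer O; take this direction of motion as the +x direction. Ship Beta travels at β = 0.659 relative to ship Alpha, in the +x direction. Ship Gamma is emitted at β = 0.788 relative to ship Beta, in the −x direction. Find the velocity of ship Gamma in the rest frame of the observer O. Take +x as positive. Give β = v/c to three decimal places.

β = +0.512

Apply u = (u' + v)/(1 + u'v/c²) successively, working outward toward the observer O.
Start: velocity of ship Alpha relative to the observer O = 0.6860c.
Compose with ship Beta (u' = 0.659 in ship Alpha frame): u_1 = (0.659 + 0.686) / (1 + 0.659·0.686) = 1.3450/1.4521 = 0.9263.
Compose with ship Gamma (u' = -0.788 in ship Beta frame): u_2 = (-0.788 + 0.926) / (1 + (-0.788)·0.926) = 0.1383/0.2701 = 0.5119.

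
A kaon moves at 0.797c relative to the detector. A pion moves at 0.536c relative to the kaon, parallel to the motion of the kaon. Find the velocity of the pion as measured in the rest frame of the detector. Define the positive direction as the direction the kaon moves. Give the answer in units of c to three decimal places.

With v = 0.797 and u' = 0.536 (in units of c),
u = (u' + v)/(1 + u'v/c²):
u = (0.536 + 0.797) / (1 + 0.536·0.797) = 1.3330/1.4272 = 0.9340

0.934c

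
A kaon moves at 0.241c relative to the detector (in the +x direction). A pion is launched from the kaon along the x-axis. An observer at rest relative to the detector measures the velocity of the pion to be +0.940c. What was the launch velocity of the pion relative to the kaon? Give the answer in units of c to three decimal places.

Invert the composition law: u' = (u − v)/(1 − uv/c²).
u' = (0.940 − 0.241) / (1 − (0.940)(0.241)) = 0.6990/0.7735 = 0.9037.

+0.904c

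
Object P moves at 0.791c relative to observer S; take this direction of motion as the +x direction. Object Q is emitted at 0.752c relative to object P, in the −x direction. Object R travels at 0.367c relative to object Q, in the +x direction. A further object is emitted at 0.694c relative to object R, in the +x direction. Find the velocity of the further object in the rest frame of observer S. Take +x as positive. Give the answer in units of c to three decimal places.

+0.871c

Apply u = (u' + v)/(1 + u'v/c²) successively, working outward toward observer S.
Start: velocity of object P relative to observer S = 0.7910c.
Compose with object Q (u' = -0.752 in object P frame): u_1 = (-0.752 + 0.791) / (1 + (-0.752)·0.791) = 0.0390/0.4052 = 0.0963.
Compose with object R (u' = 0.367 in object Q frame): u_2 = (0.367 + 0.096) / (1 + 0.367·0.096) = 0.4633/1.0353 = 0.4474.
Compose with the further object (u' = 0.694 in object R frame): u_3 = (0.694 + 0.447) / (1 + 0.694·0.447) = 1.1414/1.3105 = 0.8710.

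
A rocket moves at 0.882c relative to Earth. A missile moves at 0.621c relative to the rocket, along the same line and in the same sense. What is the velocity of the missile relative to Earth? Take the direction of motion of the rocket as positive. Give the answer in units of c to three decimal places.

0.971c

With v = 0.882 and u' = 0.621 (in units of c),
u = (u' + v)/(1 + u'v/c²):
u = (0.621 + 0.882) / (1 + 0.621·0.882) = 1.5030/1.5477 = 0.9711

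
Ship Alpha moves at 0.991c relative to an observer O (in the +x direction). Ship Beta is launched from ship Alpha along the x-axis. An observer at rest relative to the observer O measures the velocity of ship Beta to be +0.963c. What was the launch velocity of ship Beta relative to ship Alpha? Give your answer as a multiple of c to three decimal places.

-0.613c

Invert the composition law: u' = (u − v)/(1 − uv/c²).
u' = (0.963 − 0.991) / (1 − (0.963)(0.991)) = -0.0280/0.0457 = -0.6131.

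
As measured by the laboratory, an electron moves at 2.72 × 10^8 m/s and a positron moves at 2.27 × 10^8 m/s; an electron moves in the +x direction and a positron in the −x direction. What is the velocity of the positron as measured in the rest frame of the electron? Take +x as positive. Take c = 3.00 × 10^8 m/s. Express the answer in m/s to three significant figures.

β_A = 0.907, β_B = -0.757 (dividing each by c = 3.00 × 10^8 m/s).
Transform to A's frame with the inverse velocity-addition law: u' = (u − v)/(1 − uv/c²), taking u = β_B and v = β_A.
u' = (-0.757 − 0.907) / (1 − (0.907)(-0.757)) = -1.6633/1.6860 = -0.9865.
u' = -0.9865 × 3.00 × 10^8 m/s.

-2.96 × 10^8 m/s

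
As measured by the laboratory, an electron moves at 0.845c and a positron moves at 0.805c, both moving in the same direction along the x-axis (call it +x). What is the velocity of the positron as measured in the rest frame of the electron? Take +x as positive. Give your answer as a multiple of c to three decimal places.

β_A = 0.845, β_B = 0.805.
Transform to A's frame with the inverse velocity-addition law: u' = (u − v)/(1 − uv/c²), taking u = β_B and v = β_A.
u' = (0.805 − 0.845) / (1 − (0.845)(0.805)) = -0.0400/0.3198 = -0.1251.

-0.125c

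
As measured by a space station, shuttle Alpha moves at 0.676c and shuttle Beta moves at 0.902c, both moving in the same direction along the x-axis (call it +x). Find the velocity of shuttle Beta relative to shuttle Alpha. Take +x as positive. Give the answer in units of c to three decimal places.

β_A = 0.676, β_B = 0.902.
Transform to A's frame with the inverse velocity-addition law: u' = (u − v)/(1 − uv/c²), taking u = β_B and v = β_A.
u' = (0.902 − 0.676) / (1 − (0.676)(0.902)) = 0.2260/0.3902 = 0.5791.

+0.579c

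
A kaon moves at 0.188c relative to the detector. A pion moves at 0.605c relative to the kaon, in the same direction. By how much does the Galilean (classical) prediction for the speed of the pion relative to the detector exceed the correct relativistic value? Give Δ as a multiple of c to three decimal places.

Δ = 0.081c

Galilean: u_cl = 0.605 + 0.188 = 0.7930.
Relativistic: u_rel = (0.605 + 0.188) / (1 + 0.605·0.188) = 0.7930/1.1137 = 0.7120.
Δ = 0.7930 − 0.7120 = 0.0810.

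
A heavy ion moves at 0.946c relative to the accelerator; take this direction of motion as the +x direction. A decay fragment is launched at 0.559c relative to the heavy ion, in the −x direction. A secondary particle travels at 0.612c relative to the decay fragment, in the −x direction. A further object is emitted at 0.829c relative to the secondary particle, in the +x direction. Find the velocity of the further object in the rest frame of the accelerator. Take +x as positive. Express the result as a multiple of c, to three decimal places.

Apply u = (u' + v)/(1 + u'v/c²) successively, working outward toward the accelerator.
Start: velocity of the heavy ion relative to the accelerator = 0.9460c.
Compose with the decay fragment (u' = -0.559 in the heavy ion frame): u_1 = (-0.559 + 0.946) / (1 + (-0.559)·0.946) = 0.3870/0.4712 = 0.8213.
Compose with the secondary particle (u' = -0.612 in the decay fragment frame): u_2 = (-0.612 + 0.821) / (1 + (-0.612)·0.821) = 0.2093/0.4973 = 0.4209.
Compose with the further object (u' = 0.829 in the secondary particle frame): u_3 = (0.829 + 0.421) / (1 + 0.829·0.421) = 1.2499/1.3489 = 0.9266.

+0.927c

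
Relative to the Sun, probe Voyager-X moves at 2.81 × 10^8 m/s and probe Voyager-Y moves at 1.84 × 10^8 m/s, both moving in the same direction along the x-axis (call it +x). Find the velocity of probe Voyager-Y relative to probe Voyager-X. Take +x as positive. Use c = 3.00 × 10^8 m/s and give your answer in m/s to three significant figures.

-2.28 × 10^8 m/s

β_A = 0.937, β_B = 0.613 (dividing each by c = 3.00 × 10^8 m/s).
Transform to A's frame with the inverse velocity-addition law: u' = (u − v)/(1 − uv/c²), taking u = β_B and v = β_A.
u' = (0.613 − 0.937) / (1 − (0.937)(0.613)) = -0.3233/0.4255 = -0.7599.
u' = -0.7599 × 3.00 × 10^8 m/s.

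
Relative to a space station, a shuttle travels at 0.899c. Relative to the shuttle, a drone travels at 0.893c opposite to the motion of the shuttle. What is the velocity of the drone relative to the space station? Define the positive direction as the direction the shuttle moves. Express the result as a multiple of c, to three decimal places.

+0.030c

With v = 0.899 and u' = -0.893 (in units of c),
u = (u' + v)/(1 + u'v/c²):
u = (-0.893 + 0.899) / (1 + (-0.893)·0.899) = 0.0060/0.1972 = 0.0304
(Galilean addition would give +0.006c.)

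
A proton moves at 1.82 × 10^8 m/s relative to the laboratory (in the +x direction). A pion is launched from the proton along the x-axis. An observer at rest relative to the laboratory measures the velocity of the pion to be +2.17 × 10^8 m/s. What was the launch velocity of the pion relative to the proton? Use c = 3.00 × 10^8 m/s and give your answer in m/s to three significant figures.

+6.24 × 10^7 m/s

v = 0.607c, u = 0.723c.
Invert the composition law: u' = (u − v)/(1 − uv/c²).
u' = (0.723 − 0.607) / (1 − (0.723)(0.607)) = 0.1167/0.5612 = 0.2079.
u' = 0.2079 × 3.00 × 10^8 m/s.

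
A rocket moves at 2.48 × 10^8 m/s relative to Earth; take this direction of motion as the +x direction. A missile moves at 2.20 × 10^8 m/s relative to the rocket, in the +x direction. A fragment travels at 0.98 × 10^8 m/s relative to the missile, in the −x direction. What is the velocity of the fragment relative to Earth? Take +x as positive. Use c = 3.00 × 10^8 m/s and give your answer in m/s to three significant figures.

+2.83 × 10^8 m/s

Apply u = (u' + v)/(1 + u'v/c²) successively, working outward toward Earth.
(Dividing each given speed by c = 3.00 × 10^8 m/s to work in units of c.)
Start: velocity of the rocket relative to Earth = 0.8267c.
Compose with the missile (u' = 0.733 in the rocket frame): u_1 = (0.733 + 0.827) / (1 + 0.733·0.827) = 1.5600/1.6062 = 0.9712.
Compose with the fragment (u' = -0.327 in the missile frame): u_2 = (-0.327 + 0.971) / (1 + (-0.327)·0.971) = 0.6446/0.6827 = 0.9441.
So u = 0.9441 × 3.00 × 10^8 m/s.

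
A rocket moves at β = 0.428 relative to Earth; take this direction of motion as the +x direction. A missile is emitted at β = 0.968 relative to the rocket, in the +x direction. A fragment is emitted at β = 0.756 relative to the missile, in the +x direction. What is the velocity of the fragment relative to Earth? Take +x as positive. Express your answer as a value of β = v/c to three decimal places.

β = 0.998

Apply u = (u' + v)/(1 + u'v/c²) successively, working outward toward Earth.
Start: velocity of the rocket relative to Earth = 0.4280c.
Compose with the missile (u' = 0.968 in the rocket frame): u_1 = (0.968 + 0.428) / (1 + 0.968·0.428) = 1.3960/1.4143 = 0.9871.
Compose with the fragment (u' = 0.756 in the missile frame): u_2 = (0.756 + 0.987) / (1 + 0.756·0.987) = 1.7431/1.7462 = 0.9982.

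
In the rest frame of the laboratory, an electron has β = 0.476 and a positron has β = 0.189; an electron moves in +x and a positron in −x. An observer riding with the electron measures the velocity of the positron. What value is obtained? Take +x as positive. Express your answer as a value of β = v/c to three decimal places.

β = -0.610

β_A = 0.476, β_B = -0.189.
Transform to A's frame with the inverse velocity-addition law: u' = (u − v)/(1 − uv/c²), taking u = β_B and v = β_A.
u' = (-0.189 − 0.476) / (1 − (0.476)(-0.189)) = -0.6650/1.0900 = -0.6101.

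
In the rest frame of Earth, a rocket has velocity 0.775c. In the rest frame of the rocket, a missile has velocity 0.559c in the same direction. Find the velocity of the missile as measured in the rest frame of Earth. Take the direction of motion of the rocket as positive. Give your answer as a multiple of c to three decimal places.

With v = 0.775 and u' = 0.559 (in units of c),
u = (u' + v)/(1 + u'v/c²):
u = (0.559 + 0.775) / (1 + 0.559·0.775) = 1.3340/1.4332 = 0.9308

0.931c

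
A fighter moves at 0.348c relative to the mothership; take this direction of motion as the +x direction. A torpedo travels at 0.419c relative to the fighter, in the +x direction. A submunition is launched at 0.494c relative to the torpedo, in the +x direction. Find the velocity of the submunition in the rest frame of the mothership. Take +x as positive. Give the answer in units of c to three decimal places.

Apply u = (u' + v)/(1 + u'v/c²) successively, working outward toward the mothership.
Start: velocity of the fighter relative to the mothership = 0.3480c.
Compose with the torpedo (u' = 0.419 in the fighter frame): u_1 = (0.419 + 0.348) / (1 + 0.419·0.348) = 0.7670/1.1458 = 0.6694.
Compose with the submunition (u' = 0.494 in the torpedo frame): u_2 = (0.494 + 0.669) / (1 + 0.494·0.669) = 1.1634/1.3307 = 0.8743.

0.874c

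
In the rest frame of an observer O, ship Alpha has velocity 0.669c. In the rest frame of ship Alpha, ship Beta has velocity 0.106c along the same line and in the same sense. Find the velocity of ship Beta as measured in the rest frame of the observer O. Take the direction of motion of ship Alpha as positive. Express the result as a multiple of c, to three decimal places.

0.724c

With v = 0.669 and u' = 0.106 (in units of c),
u = (u' + v)/(1 + u'v/c²):
u = (0.106 + 0.669) / (1 + 0.106·0.669) = 0.7750/1.0709 = 0.7237
(Galilean addition would give +0.775c.)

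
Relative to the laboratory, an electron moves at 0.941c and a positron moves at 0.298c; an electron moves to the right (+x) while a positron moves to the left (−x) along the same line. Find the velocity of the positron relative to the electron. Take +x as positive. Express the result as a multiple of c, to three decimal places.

β_A = 0.941, β_B = -0.298.
Transform to A's frame with the inverse velocity-addition law: u' = (u − v)/(1 − uv/c²), taking u = β_B and v = β_A.
u' = (-0.298 − 0.941) / (1 − (0.941)(-0.298)) = -1.2390/1.2804 = -0.9677.

-0.968c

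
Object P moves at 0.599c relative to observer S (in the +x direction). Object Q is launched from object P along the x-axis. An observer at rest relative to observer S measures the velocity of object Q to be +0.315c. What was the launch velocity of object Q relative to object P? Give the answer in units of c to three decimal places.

Invert the composition law: u' = (u − v)/(1 − uv/c²).
u' = (0.315 − 0.599) / (1 − (0.315)(0.599)) = -0.2840/0.8113 = -0.3500.

-0.350c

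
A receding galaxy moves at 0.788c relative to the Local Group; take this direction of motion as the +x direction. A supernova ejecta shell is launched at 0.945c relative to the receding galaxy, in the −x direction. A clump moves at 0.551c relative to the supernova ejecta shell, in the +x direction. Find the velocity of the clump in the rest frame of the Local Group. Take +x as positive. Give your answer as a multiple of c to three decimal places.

Apply u = (u' + v)/(1 + u'v/c²) successively, working outward toward the Local Group.
Start: velocity of the receding galaxy relative to the Local Group = 0.7880c.
Compose with the supernova ejecta shell (u' = -0.945 in the receding galaxy frame): u_1 = (-0.945 + 0.788) / (1 + (-0.945)·0.788) = -0.1570/0.2553 = -0.6149.
Compose with the clump (u' = 0.551 in the supernova ejecta shell frame): u_2 = (0.551 + (-0.615)) / (1 + 0.551·(-0.615)) = -0.0639/0.6612 = -0.0966.

-0.097c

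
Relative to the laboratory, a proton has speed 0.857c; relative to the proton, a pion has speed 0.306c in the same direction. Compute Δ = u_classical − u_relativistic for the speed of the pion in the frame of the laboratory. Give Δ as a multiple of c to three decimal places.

Galilean: u_cl = 0.306 + 0.857 = 1.1630.
Relativistic: u_rel = (0.306 + 0.857) / (1 + 0.306·0.857) = 1.1630/1.2622 = 0.9214.
Δ = 1.1630 − 0.9214 = 0.2416.
(The classical prediction exceeds c; the relativistic result does not.)

Δ = 0.242c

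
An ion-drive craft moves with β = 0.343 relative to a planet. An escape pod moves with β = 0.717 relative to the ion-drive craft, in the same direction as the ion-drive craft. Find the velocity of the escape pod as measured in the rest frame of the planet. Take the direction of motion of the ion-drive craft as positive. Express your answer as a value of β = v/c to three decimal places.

β = 0.851

With v = 0.343 and u' = 0.717 (in units of c),
u = (u' + v)/(1 + u'v/c²):
u = (0.717 + 0.343) / (1 + 0.717·0.343) = 1.0600/1.2459 = 0.8508
(Galilean addition would give +1.060c, exceeding c.)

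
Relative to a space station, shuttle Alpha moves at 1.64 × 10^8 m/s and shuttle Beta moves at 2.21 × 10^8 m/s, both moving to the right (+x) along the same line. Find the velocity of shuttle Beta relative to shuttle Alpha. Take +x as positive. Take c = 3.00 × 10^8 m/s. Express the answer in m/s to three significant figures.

β_A = 0.547, β_B = 0.737 (dividing each by c = 3.00 × 10^8 m/s).
Transform to A's frame with the inverse velocity-addition law: u' = (u − v)/(1 − uv/c²), taking u = β_B and v = β_A.
u' = (0.737 − 0.547) / (1 − (0.547)(0.737)) = 0.1900/0.5973 = 0.3181.
u' = 0.3181 × 3.00 × 10^8 m/s.

+9.54 × 10^7 m/s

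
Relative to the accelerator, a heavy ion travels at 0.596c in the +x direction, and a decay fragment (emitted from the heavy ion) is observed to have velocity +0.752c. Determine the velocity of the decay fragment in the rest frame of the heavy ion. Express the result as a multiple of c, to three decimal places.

Invert the composition law: u' = (u − v)/(1 − uv/c²).
u' = (0.752 − 0.596) / (1 − (0.752)(0.596)) = 0.1560/0.5518 = 0.2827.

+0.283c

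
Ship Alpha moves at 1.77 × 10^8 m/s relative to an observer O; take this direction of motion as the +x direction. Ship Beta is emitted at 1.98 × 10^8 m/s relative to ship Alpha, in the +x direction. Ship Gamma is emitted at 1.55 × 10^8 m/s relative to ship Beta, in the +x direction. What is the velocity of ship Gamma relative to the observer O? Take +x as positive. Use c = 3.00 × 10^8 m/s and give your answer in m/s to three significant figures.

2.90 × 10^8 m/s

Apply u = (u' + v)/(1 + u'v/c²) successively, working outward toward the observer O.
(Dividing each given speed by c = 3.00 × 10^8 m/s to work in units of c.)
Start: velocity of ship Alpha relative to the observer O = 0.5900c.
Compose with ship Beta (u' = 0.660 in ship Alpha frame): u_1 = (0.660 + 0.590) / (1 + 0.660·0.590) = 1.2500/1.3894 = 0.8997.
Compose with ship Gamma (u' = 0.517 in ship Beta frame): u_2 = (0.517 + 0.900) / (1 + 0.517·0.900) = 1.4163/1.4648 = 0.9669.
So u = 0.9669 × 3.00 × 10^8 m/s.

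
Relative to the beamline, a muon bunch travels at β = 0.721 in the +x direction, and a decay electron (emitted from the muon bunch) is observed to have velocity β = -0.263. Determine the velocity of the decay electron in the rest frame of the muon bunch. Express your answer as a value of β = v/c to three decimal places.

β = -0.827

Invert the composition law: u' = (u − v)/(1 − uv/c²).
u' = (-0.263 − 0.721) / (1 − (-0.263)(0.721)) = -0.9840/1.1896 = -0.8272.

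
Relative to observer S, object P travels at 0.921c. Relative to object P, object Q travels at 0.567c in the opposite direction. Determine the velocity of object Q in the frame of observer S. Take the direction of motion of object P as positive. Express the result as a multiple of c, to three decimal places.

+0.741c

With v = 0.921 and u' = -0.567 (in units of c),
u = (u' + v)/(1 + u'v/c²):
u = (-0.567 + 0.921) / (1 + (-0.567)·0.921) = 0.3540/0.4778 = 0.7409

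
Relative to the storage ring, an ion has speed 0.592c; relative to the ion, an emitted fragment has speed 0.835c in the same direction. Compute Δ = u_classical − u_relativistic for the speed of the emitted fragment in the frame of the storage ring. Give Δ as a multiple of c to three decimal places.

Galilean: u_cl = 0.835 + 0.592 = 1.4270.
Relativistic: u_rel = (0.835 + 0.592) / (1 + 0.835·0.592) = 1.4270/1.4943 = 0.9549.
Δ = 1.4270 − 0.9549 = 0.4721.
(The classical prediction exceeds c; the relativistic result does not.)

Δ = 0.472c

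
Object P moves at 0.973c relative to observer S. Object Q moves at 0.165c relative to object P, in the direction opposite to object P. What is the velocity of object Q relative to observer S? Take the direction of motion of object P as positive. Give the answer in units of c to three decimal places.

With v = 0.973 and u' = -0.165 (in units of c),
u = (u' + v)/(1 + u'v/c²):
u = (-0.165 + 0.973) / (1 + (-0.165)·0.973) = 0.8080/0.8395 = 0.9625
(Galilean addition would give +0.808c.)

+0.963c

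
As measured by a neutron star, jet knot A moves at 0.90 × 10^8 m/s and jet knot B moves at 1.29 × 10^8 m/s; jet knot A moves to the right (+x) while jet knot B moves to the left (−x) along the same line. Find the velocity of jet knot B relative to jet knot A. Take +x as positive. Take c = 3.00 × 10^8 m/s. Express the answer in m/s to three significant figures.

β_A = 0.300, β_B = -0.430 (dividing each by c = 3.00 × 10^8 m/s).
Transform to A's frame with the inverse velocity-addition law: u' = (u − v)/(1 − uv/c²), taking u = β_B and v = β_A.
u' = (-0.430 − 0.300) / (1 − (0.300)(-0.430)) = -0.7300/1.1290 = -0.6466.
u' = -0.6466 × 3.00 × 10^8 m/s.

-1.94 × 10^8 m/s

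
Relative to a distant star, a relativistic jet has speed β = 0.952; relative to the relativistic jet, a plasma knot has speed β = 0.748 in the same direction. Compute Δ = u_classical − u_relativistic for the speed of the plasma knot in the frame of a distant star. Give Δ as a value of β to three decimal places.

Δ = 0.707

Galilean: u_cl = 0.748 + 0.952 = 1.7000.
Relativistic: u_rel = (0.748 + 0.952) / (1 + 0.748·0.952) = 1.7000/1.7121 = 0.9929.
Δ = 1.7000 − 0.9929 = 0.7071.
(The classical prediction exceeds c; the relativistic result does not.)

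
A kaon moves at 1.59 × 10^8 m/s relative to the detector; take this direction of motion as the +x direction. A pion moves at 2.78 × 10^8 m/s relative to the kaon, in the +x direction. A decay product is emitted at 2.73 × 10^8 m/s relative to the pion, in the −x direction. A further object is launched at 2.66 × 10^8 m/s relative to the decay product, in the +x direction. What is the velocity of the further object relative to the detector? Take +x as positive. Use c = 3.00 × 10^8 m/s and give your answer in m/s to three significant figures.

+2.91 × 10^8 m/s

Apply u = (u' + v)/(1 + u'v/c²) successively, working outward toward the detector.
(Dividing each given speed by c = 3.00 × 10^8 m/s to work in units of c.)
Start: velocity of the kaon relative to the detector = 0.5300c.
Compose with the pion (u' = 0.927 in the kaon frame): u_1 = (0.927 + 0.530) / (1 + 0.927·0.530) = 1.4567/1.4911 = 0.9769.
Compose with the decay product (u' = -0.910 in the pion frame): u_2 = (-0.910 + 0.977) / (1 + (-0.910)·0.977) = 0.0669/0.1110 = 0.6024.
Compose with the further object (u' = 0.887 in the decay product frame): u_3 = (0.887 + 0.602) / (1 + 0.887·0.602) = 1.4891/1.5341 = 0.9706.
So u = 0.9706 × 3.00 × 10^8 m/s.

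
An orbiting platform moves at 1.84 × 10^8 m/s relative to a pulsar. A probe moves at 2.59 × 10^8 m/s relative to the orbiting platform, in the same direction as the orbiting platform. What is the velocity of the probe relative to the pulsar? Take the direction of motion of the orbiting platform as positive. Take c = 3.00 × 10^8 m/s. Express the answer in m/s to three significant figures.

2.90 × 10^8 m/s

In units of c (dividing by 3.00 × 10^8 m/s): v = 0.613, u' = 0.863.
u = (u' + v)/(1 + u'v/c²):
u = (0.863 + 0.613) / (1 + 0.863·0.613) = 1.4767/1.5295 = 0.9655
(Galilean addition would give +1.477c, exceeding c.)
Converting back: u = 0.9655 × 3.00 × 10^8 m/s.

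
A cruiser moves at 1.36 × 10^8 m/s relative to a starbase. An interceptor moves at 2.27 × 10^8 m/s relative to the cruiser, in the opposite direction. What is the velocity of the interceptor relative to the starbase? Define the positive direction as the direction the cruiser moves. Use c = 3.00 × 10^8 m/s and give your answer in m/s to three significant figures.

-1.39 × 10^8 m/s

In units of c (dividing by 3.00 × 10^8 m/s): v = 0.453, u' = -0.757.
u = (u' + v)/(1 + u'v/c²):
u = (-0.757 + 0.453) / (1 + (-0.757)·0.453) = -0.3033/0.6570 = -0.4617
Converting back: u = -0.4617 × 3.00 × 10^8 m/s.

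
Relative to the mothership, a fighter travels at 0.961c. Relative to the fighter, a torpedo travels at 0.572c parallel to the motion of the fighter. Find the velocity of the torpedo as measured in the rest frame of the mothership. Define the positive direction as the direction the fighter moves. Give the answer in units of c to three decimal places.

0.989c

With v = 0.961 and u' = 0.572 (in units of c),
u = (u' + v)/(1 + u'v/c²):
u = (0.572 + 0.961) / (1 + 0.572·0.961) = 1.5330/1.5497 = 0.9892
(Galilean addition would give +1.533c, exceeding c.)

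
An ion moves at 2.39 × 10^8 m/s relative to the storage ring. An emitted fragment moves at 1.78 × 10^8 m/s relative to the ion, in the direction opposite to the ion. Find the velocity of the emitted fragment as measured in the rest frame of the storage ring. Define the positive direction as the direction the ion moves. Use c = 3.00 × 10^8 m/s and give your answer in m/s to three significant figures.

In units of c (dividing by 3.00 × 10^8 m/s): v = 0.797, u' = -0.593.
u = (u' + v)/(1 + u'v/c²):
u = (-0.593 + 0.797) / (1 + (-0.593)·0.797) = 0.2033/0.5273 = 0.3856
Converting back: u = 0.3856 × 3.00 × 10^8 m/s.

+1.16 × 10^8 m/s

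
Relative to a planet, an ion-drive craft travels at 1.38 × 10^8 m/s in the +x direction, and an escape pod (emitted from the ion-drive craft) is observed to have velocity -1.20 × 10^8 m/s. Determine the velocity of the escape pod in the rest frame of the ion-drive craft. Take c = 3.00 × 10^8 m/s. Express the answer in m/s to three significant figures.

-2.18 × 10^8 m/s

v = 0.460c, u = -0.400c.
Invert the composition law: u' = (u − v)/(1 − uv/c²).
u' = (-0.400 − 0.460) / (1 − (-0.400)(0.460)) = -0.8600/1.1840 = -0.7264.
u' = -0.7264 × 3.00 × 10^8 m/s.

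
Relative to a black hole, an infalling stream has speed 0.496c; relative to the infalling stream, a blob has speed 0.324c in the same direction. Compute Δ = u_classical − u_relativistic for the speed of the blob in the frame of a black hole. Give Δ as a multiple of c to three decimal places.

Δ = 0.114c

Galilean: u_cl = 0.324 + 0.496 = 0.8200.
Relativistic: u_rel = (0.324 + 0.496) / (1 + 0.324·0.496) = 0.8200/1.1607 = 0.7065.
Δ = 0.8200 − 0.7065 = 0.1135.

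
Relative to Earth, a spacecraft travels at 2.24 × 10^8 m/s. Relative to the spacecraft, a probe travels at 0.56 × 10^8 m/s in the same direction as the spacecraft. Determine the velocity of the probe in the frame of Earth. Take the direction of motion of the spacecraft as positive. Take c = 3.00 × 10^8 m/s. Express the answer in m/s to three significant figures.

2.46 × 10^8 m/s

In units of c (dividing by 3.00 × 10^8 m/s): v = 0.747, u' = 0.187.
u = (u' + v)/(1 + u'v/c²):
u = (0.187 + 0.747) / (1 + 0.187·0.747) = 0.9333/1.1394 = 0.8192
Converting back: u = 0.8192 × 3.00 × 10^8 m/s.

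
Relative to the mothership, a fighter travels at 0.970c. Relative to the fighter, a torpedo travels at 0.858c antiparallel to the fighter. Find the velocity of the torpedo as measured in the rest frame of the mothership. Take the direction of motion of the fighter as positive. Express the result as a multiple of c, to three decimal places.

+0.668c

With v = 0.970 and u' = -0.858 (in units of c),
u = (u' + v)/(1 + u'v/c²):
u = (-0.858 + 0.970) / (1 + (-0.858)·0.970) = 0.1120/0.1677 = 0.6677
(Galilean addition would give +0.112c.)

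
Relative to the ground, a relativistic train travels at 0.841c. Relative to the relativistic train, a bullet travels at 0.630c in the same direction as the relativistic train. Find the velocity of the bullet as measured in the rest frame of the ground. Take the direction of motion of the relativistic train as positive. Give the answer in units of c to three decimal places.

0.962c

With v = 0.841 and u' = 0.630 (in units of c),
u = (u' + v)/(1 + u'v/c²):
u = (0.630 + 0.841) / (1 + 0.630·0.841) = 1.4710/1.5298 = 0.9615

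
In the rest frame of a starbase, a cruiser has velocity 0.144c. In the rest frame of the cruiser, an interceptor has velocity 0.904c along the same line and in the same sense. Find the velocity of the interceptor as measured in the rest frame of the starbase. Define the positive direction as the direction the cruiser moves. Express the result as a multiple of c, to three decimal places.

0.927c

With v = 0.144 and u' = 0.904 (in units of c),
u = (u' + v)/(1 + u'v/c²):
u = (0.904 + 0.144) / (1 + 0.904·0.144) = 1.0480/1.1302 = 0.9273
(Galilean addition would give +1.048c, exceeding c.)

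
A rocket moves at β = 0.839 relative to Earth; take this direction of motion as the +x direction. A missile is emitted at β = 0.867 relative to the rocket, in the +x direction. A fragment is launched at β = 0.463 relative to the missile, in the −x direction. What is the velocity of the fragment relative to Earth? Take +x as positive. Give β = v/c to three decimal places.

Apply u = (u' + v)/(1 + u'v/c²) successively, working outward toward Earth.
Start: velocity of the rocket relative to Earth = 0.8390c.
Compose with the missile (u' = 0.867 in the rocket frame): u_1 = (0.867 + 0.839) / (1 + 0.867·0.839) = 1.7060/1.7274 = 0.9876.
Compose with the fragment (u' = -0.463 in the missile frame): u_2 = (-0.463 + 0.988) / (1 + (-0.463)·0.988) = 0.5246/0.5427 = 0.9666.

β = +0.967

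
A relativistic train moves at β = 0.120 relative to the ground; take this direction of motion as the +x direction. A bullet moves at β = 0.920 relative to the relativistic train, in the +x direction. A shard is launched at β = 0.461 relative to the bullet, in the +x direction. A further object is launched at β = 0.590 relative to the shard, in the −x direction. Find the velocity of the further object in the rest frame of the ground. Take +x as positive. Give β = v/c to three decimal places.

β = +0.911

Apply u = (u' + v)/(1 + u'v/c²) successively, working outward toward the ground.
Start: velocity of the relativistic train relative to the ground = 0.1200c.
Compose with the bullet (u' = 0.920 in the relativistic train frame): u_1 = (0.920 + 0.120) / (1 + 0.920·0.120) = 1.0400/1.1104 = 0.9366.
Compose with the shard (u' = 0.461 in the bullet frame): u_2 = (0.461 + 0.937) / (1 + 0.461·0.937) = 1.3976/1.4318 = 0.9761.
Compose with the further object (u' = -0.590 in the shard frame): u_3 = (-0.590 + 0.976) / (1 + (-0.590)·0.976) = 0.3861/0.4241 = 0.9105.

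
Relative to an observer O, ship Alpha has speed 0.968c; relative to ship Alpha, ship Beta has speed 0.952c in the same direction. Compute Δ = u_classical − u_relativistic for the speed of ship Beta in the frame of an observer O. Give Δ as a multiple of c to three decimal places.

Galilean: u_cl = 0.952 + 0.968 = 1.9200.
Relativistic: u_rel = (0.952 + 0.968) / (1 + 0.952·0.968) = 1.9200/1.9215 = 0.9992.
Δ = 1.9200 − 0.9992 = 0.9208.
(The classical prediction exceeds c; the relativistic result does not.)

Δ = 0.921c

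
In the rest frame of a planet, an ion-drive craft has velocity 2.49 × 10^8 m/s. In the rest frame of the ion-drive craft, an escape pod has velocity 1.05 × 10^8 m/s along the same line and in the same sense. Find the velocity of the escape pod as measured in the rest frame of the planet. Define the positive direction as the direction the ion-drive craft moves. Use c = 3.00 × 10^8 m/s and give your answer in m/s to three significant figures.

In units of c (dividing by 3.00 × 10^8 m/s): v = 0.830, u' = 0.350.
u = (u' + v)/(1 + u'v/c²):
u = (0.350 + 0.830) / (1 + 0.350·0.830) = 1.1800/1.2905 = 0.9144
Converting back: u = 0.9144 × 3.00 × 10^8 m/s.

2.74 × 10^8 m/s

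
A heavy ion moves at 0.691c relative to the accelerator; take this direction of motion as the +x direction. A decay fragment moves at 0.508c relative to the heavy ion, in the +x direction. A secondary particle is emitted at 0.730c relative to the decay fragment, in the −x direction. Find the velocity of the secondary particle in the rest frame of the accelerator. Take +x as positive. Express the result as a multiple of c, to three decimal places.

Apply u = (u' + v)/(1 + u'v/c²) successively, working outward toward the accelerator.
Start: velocity of the heavy ion relative to the accelerator = 0.6910c.
Compose with the decay fragment (u' = 0.508 in the heavy ion frame): u_1 = (0.508 + 0.691) / (1 + 0.508·0.691) = 1.1990/1.3510 = 0.8875.
Compose with the secondary particle (u' = -0.730 in the decay fragment frame): u_2 = (-0.730 + 0.887) / (1 + (-0.730)·0.887) = 0.1575/0.3521 = 0.4472.

+0.447c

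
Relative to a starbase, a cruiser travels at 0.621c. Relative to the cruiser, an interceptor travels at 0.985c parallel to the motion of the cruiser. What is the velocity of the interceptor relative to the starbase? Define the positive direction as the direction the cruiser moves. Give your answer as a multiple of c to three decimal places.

With v = 0.621 and u' = 0.985 (in units of c),
u = (u' + v)/(1 + u'v/c²):
u = (0.985 + 0.621) / (1 + 0.985·0.621) = 1.6060/1.6117 = 0.9965

0.996c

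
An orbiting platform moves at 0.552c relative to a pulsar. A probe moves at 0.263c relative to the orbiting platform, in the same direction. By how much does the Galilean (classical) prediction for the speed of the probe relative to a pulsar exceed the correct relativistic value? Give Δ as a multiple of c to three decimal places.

Galilean: u_cl = 0.263 + 0.552 = 0.8150.
Relativistic: u_rel = (0.263 + 0.552) / (1 + 0.263·0.552) = 0.8150/1.1452 = 0.7117.
Δ = 0.8150 − 0.7117 = 0.1033.

Δ = 0.103c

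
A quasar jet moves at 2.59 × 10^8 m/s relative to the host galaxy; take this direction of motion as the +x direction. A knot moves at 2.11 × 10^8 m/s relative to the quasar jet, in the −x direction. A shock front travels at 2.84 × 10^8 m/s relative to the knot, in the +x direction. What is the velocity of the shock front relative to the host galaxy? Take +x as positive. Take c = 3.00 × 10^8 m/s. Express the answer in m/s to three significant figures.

+2.93 × 10^8 m/s

Apply u = (u' + v)/(1 + u'v/c²) successively, working outward toward the host galaxy.
(Dividing each given speed by c = 3.00 × 10^8 m/s to work in units of c.)
Start: velocity of the quasar jet relative to the host galaxy = 0.8633c.
Compose with the knot (u' = -0.703 in the quasar jet frame): u_1 = (-0.703 + 0.863) / (1 + (-0.703)·0.863) = 0.1600/0.3928 = 0.4073.
Compose with the shock front (u' = 0.947 in the knot frame): u_2 = (0.947 + 0.407) / (1 + 0.947·0.407) = 1.3540/1.3856 = 0.9772.
So u = 0.9772 × 3.00 × 10^8 m/s.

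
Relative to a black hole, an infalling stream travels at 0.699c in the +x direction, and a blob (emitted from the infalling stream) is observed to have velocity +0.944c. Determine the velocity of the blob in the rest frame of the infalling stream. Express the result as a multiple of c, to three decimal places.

+0.720c

Invert the composition law: u' = (u − v)/(1 − uv/c²).
u' = (0.944 − 0.699) / (1 − (0.944)(0.699)) = 0.2450/0.3401 = 0.7203.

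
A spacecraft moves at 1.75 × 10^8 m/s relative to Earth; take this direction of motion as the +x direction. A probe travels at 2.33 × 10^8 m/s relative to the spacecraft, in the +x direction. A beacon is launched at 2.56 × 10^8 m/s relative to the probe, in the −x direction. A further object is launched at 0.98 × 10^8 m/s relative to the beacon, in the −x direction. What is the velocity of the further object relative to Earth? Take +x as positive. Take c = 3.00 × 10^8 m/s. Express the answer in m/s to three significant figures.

Apply u = (u' + v)/(1 + u'v/c²) successively, working outward toward Earth.
(Dividing each given speed by c = 3.00 × 10^8 m/s to work in units of c.)
Start: velocity of the spacecraft relative to Earth = 0.5833c.
Compose with the probe (u' = 0.777 in the spacecraft frame): u_1 = (0.777 + 0.583) / (1 + 0.777·0.583) = 1.3600/1.4531 = 0.9360.
Compose with the beacon (u' = -0.853 in the probe frame): u_2 = (-0.853 + 0.936) / (1 + (-0.853)·0.936) = 0.0826/0.2013 = 0.4104.
Compose with the further object (u' = -0.327 in the beacon frame): u_3 = (-0.327 + 0.410) / (1 + (-0.327)·0.410) = 0.0838/0.8659 = 0.0967.
So u = 0.0967 × 3.00 × 10^8 m/s.

+2.90 × 10^7 m/s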